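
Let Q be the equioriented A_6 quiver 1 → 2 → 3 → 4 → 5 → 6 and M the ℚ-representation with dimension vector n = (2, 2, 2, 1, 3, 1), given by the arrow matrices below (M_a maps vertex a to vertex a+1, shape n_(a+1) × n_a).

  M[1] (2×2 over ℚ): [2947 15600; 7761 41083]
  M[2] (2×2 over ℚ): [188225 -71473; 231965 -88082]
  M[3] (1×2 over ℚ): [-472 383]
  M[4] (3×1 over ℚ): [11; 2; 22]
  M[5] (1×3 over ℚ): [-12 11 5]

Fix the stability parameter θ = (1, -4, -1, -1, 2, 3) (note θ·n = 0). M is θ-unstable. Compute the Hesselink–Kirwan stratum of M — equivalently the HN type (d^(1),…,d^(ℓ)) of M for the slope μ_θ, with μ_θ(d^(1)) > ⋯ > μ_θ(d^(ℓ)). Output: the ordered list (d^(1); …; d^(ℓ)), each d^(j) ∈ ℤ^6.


Interval decomposition of M: I[1,3], I[1,5], I[5,5], I[5,6].
HN type (ℓ=4): μ^(1)=3; μ^(2)=2; μ^(3)=-1; μ^(4)=-3/2

((0, 0, 0, 0, 0, 1); (0, 0, 0, 0, 3, 0); (0, 0, 2, 1, 0, 0); (2, 2, 0, 0, 0, 0))


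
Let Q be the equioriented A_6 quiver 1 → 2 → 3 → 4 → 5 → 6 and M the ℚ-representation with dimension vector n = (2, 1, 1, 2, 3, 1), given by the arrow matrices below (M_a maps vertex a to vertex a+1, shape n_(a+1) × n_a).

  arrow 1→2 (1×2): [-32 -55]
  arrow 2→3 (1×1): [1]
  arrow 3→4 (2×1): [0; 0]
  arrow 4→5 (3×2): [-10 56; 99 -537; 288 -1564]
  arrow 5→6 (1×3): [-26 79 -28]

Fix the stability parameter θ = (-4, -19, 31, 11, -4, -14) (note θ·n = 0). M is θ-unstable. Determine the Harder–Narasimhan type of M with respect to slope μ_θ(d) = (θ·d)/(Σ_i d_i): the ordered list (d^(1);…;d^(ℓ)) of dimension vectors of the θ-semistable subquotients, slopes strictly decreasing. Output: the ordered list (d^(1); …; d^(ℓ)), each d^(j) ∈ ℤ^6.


Via rank(M_{q-1}∘⋯∘M_p): M ≅ I[1,1], I[1,3], I[4,5], I[4,6], I[5,5].
μ_θ-semistable layers: μ^(1)=31; μ^(2)=7/2; μ^(3)=-7/3; μ^(4)=-4; μ^(5)=-23/2

((0, 0, 1, 0, 0, 0); (0, 0, 0, 1, 1, 0); (0, 0, 0, 1, 1, 1); (1, 0, 0, 0, 1, 0); (1, 1, 0, 0, 0, 0))


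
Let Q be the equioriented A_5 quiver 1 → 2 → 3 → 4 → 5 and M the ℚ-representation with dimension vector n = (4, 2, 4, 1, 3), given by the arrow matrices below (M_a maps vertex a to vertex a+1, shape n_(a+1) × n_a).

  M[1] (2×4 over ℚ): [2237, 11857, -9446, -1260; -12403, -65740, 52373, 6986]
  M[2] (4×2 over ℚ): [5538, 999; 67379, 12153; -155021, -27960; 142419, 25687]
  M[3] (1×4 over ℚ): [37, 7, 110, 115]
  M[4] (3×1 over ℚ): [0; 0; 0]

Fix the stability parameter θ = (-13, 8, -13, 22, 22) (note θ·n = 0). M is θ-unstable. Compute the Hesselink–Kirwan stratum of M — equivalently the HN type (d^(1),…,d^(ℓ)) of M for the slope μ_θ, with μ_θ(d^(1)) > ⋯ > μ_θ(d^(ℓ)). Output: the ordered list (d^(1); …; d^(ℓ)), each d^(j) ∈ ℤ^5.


Via rank(M_{q-1}∘⋯∘M_p): M ≅ I[1,1]^2, I[1,3], I[1,4], I[3,3]^2, I[5,5]^3.
μ_θ-semistable layers: μ^(1)=22; μ^(2)=-5/2; μ^(3)=-13

((0, 0, 0, 1, 3); (0, 2, 2, 0, 0); (4, 0, 2, 0, 0))


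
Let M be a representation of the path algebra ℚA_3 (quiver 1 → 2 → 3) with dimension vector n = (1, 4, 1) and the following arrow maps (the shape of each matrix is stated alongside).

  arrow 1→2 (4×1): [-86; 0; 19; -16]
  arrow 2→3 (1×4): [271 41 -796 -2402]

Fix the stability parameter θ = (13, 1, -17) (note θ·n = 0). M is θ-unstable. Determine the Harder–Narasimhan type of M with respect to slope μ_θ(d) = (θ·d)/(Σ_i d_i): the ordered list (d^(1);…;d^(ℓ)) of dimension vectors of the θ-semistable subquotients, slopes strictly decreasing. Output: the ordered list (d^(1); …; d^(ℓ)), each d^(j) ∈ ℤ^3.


Interval decomposition of M: I[1,3], I[2,2]^3.
HN type (ℓ=2): μ^(1)=1; μ^(2)=-1

((0, 3, 0); (1, 1, 1))


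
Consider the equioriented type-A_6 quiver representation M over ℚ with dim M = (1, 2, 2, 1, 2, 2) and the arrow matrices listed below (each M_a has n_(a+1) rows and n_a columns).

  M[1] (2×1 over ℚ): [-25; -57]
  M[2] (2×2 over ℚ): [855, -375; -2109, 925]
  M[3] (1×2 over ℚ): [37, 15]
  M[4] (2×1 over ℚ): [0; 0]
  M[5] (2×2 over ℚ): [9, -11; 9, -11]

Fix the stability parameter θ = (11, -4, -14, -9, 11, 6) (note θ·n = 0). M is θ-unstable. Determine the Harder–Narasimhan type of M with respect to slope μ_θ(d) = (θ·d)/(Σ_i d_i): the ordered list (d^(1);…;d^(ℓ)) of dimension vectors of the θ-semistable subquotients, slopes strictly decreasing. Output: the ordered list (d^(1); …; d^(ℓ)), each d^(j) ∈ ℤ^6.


Barcode: M ≅ I[1,2], I[2,3], I[3,4], I[5,5], I[5,6], I[6,6]. HN layers by μ_θ (6 steps, strictly decreasing):
  μ^(1)=11; μ^(2)=17/2; μ^(3)=6; μ^(4)=7/2; μ^(5)=-9; μ^(6)=-14

((0, 0, 0, 0, 1, 0); (0, 0, 0, 0, 1, 1); (0, 0, 0, 0, 0, 1); (1, 1, 0, 0, 0, 0); (0, 1, 1, 1, 0, 0); (0, 0, 1, 0, 0, 0))


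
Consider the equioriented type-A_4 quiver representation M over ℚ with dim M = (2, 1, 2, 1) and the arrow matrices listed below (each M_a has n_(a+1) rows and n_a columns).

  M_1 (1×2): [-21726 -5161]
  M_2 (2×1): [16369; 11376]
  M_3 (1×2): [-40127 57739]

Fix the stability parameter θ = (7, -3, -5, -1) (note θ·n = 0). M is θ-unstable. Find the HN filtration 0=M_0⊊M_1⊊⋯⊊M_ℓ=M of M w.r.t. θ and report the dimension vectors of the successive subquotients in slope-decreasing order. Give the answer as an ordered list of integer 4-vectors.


Interval decomposition of M: I[1,1], I[1,4], I[3,3].
HN type (ℓ=3): μ^(1)=7; μ^(2)=-1/2; μ^(3)=-5

((1, 0, 0, 0); (1, 1, 1, 1); (0, 0, 1, 0))


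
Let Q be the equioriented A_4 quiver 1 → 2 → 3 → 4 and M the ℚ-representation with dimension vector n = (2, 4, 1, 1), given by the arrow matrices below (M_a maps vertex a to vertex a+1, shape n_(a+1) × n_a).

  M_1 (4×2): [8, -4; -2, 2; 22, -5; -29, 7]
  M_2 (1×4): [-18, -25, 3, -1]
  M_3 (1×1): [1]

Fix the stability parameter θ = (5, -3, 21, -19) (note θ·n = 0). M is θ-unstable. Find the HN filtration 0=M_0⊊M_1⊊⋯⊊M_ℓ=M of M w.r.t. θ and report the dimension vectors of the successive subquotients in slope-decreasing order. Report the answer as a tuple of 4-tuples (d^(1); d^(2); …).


Barcode: M ≅ I[1,2], I[1,4], I[2,2]^2. HN layers by μ_θ (2 steps, strictly decreasing):
  μ^(1)=1; μ^(2)=-3

((2, 2, 1, 1); (0, 2, 0, 0))


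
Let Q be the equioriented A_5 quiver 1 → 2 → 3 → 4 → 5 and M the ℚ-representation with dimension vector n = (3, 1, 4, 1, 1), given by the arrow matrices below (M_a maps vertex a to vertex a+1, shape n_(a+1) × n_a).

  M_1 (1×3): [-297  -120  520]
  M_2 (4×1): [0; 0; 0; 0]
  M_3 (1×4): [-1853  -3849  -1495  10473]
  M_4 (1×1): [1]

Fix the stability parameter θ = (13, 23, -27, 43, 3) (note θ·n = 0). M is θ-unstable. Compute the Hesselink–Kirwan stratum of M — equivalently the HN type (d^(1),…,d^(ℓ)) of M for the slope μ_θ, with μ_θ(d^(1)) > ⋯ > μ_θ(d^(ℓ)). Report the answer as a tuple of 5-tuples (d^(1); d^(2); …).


Barcode: M ≅ I[1,1]^2, I[1,2], I[3,3]^3, I[3,5]. HN layers by μ_θ (3 steps, strictly decreasing):
  μ^(1)=23; μ^(2)=13; μ^(3)=-27

((0, 1, 0, 1, 1); (3, 0, 0, 0, 0); (0, 0, 4, 0, 0))


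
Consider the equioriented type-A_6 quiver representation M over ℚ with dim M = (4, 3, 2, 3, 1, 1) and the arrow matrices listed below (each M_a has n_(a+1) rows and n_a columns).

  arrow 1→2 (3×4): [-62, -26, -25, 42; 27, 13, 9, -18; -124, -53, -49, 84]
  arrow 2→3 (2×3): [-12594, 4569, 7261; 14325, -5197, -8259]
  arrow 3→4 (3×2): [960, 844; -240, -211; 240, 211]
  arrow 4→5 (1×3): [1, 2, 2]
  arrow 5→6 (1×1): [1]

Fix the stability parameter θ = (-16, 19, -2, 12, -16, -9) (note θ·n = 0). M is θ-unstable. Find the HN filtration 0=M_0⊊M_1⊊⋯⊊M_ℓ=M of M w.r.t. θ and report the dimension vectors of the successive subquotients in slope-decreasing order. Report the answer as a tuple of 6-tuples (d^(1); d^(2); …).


Barcode: M ≅ I[1,1], I[1,2], I[1,3], I[1,6], I[4,4]^2. HN layers by μ_θ (5 steps, strictly decreasing):
  μ^(1)=19; μ^(2)=12; μ^(3)=17/2; μ^(4)=4/5; μ^(5)=-16

((0, 1, 0, 0, 0, 0); (0, 0, 0, 2, 0, 0); (0, 1, 1, 0, 0, 0); (0, 1, 1, 1, 1, 1); (4, 0, 0, 0, 0, 0))


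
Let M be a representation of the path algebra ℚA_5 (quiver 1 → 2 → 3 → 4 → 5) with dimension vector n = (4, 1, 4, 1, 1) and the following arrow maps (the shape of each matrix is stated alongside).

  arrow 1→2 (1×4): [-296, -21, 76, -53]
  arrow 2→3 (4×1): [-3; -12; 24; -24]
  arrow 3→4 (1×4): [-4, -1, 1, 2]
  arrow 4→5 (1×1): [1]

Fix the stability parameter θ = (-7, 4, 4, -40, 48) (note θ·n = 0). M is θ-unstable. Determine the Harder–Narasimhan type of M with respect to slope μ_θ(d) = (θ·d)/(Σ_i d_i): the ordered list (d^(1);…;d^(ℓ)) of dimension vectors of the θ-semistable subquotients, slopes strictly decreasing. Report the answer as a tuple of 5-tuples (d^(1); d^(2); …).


Via rank(M_{q-1}∘⋯∘M_p): M ≅ I[1,1]^3, I[1,3], I[3,3]^2, I[3,5].
μ_θ-semistable layers: μ^(1)=48; μ^(2)=4; μ^(3)=-7; μ^(4)=-18

((0, 0, 0, 0, 1); (0, 1, 3, 0, 0); (4, 0, 0, 0, 0); (0, 0, 1, 1, 0))


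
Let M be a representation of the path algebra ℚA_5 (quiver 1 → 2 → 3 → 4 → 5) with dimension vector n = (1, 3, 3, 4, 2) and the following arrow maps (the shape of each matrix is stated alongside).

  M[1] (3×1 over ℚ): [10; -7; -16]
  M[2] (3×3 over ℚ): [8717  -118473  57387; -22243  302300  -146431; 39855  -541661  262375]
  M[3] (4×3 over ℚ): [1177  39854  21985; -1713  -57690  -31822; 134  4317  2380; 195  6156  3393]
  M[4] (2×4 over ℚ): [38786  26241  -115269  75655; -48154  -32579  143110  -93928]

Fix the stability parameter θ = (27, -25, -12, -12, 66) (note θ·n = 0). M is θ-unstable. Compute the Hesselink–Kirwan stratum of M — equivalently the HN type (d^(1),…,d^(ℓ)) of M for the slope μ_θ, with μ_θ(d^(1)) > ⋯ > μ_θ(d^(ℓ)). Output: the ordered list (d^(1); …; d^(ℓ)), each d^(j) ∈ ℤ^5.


Interval decomposition of M: I[1,5], I[2,4], I[2,5], I[4,4].
HN type (ℓ=4): μ^(1)=66; μ^(2)=-11/2; μ^(3)=-12; μ^(4)=-25

((0, 0, 0, 0, 2); (1, 1, 1, 1, 0); (0, 0, 2, 3, 0); (0, 2, 0, 0, 0))


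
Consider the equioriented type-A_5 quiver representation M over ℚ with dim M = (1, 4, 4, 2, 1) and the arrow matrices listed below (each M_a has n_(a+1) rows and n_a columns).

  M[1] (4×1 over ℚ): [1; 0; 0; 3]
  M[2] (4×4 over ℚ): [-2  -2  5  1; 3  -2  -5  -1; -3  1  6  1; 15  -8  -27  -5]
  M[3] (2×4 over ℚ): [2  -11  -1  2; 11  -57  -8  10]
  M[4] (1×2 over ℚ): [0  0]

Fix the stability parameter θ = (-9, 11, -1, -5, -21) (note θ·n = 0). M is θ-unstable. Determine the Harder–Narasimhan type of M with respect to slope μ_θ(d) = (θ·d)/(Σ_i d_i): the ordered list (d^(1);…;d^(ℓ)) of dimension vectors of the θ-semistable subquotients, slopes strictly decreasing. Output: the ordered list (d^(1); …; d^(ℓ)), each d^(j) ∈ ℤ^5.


Via rank(M_{q-1}∘⋯∘M_p): M ≅ I[1,4], I[2,2], I[2,3], I[2,4], I[3,3], I[5,5].
μ_θ-semistable layers: μ^(1)=11; μ^(2)=5; μ^(3)=5/3; μ^(4)=-1; μ^(5)=-9; μ^(6)=-21

((0, 1, 0, 0, 0); (0, 1, 1, 0, 0); (0, 2, 2, 2, 0); (0, 0, 1, 0, 0); (1, 0, 0, 0, 0); (0, 0, 0, 0, 1))


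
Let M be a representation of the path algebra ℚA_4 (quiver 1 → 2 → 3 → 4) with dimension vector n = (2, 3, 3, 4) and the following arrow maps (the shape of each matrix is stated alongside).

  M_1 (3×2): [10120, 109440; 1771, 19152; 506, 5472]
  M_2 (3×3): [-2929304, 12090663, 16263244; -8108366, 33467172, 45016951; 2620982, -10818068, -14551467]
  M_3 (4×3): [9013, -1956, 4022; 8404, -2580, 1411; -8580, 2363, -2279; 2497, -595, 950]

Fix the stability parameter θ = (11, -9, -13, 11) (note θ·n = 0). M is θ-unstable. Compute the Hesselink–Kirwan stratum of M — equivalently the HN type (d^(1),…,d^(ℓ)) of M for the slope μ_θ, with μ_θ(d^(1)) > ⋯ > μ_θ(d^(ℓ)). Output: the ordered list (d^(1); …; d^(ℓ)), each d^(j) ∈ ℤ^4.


Barcode: M ≅ I[1,1], I[1,4], I[2,2], I[2,4], I[3,4], I[4,4]. HN layers by μ_θ (5 steps, strictly decreasing):
  μ^(1)=11; μ^(2)=-11/3; μ^(3)=-9; μ^(4)=-11; μ^(5)=-13

((1, 0, 0, 4); (1, 1, 1, 0); (0, 1, 0, 0); (0, 1, 1, 0); (0, 0, 1, 0))


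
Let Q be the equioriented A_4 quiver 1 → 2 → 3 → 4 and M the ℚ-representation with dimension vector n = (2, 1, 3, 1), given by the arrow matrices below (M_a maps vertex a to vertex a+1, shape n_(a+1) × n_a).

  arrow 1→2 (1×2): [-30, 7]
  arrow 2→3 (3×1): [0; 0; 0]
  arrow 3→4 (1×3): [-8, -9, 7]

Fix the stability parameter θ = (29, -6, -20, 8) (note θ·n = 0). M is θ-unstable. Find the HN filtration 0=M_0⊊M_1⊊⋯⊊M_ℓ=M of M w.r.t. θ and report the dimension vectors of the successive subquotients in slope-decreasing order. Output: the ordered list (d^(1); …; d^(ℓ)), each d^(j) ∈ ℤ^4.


Barcode: M ≅ I[1,1], I[1,2], I[3,3]^2, I[3,4]. HN layers by μ_θ (4 steps, strictly decreasing):
  μ^(1)=29; μ^(2)=23/2; μ^(3)=8; μ^(4)=-20

((1, 0, 0, 0); (1, 1, 0, 0); (0, 0, 0, 1); (0, 0, 3, 0))


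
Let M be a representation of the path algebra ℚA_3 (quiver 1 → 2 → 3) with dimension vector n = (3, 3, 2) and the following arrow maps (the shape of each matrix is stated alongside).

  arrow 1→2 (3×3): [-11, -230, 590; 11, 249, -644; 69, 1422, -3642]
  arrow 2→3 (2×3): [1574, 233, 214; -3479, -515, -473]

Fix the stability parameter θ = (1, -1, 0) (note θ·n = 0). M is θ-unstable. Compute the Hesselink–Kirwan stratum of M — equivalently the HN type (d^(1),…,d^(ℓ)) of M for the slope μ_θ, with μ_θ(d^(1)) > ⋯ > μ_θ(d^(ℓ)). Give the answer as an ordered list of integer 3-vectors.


Via rank(M_{q-1}∘⋯∘M_p): M ≅ I[1,1], I[1,2], I[1,3], I[2,3].
μ_θ-semistable layers: μ^(1)=1; μ^(2)=0; μ^(3)=-1

((1, 0, 0); (2, 2, 2); (0, 1, 0))


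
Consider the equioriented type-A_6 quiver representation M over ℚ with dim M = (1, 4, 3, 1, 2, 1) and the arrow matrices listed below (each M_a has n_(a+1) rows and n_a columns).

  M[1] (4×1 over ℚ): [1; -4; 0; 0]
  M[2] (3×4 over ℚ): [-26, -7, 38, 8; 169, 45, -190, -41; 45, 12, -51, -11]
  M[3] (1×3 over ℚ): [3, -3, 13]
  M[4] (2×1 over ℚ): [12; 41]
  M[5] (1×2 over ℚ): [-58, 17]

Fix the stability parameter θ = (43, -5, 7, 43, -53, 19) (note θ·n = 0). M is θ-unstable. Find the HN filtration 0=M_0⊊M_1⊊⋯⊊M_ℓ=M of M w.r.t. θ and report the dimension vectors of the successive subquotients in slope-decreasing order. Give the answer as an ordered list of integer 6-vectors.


Interval decomposition of M: I[1,3], I[2,2], I[2,3], I[2,6], I[5,5].
HN type (ℓ=6): μ^(1)=19; μ^(2)=15; μ^(3)=7; μ^(4)=-1; μ^(5)=-5; μ^(6)=-53

((0, 0, 0, 0, 0, 1); (1, 1, 1, 0, 0, 0); (0, 0, 1, 0, 0, 0); (0, 0, 1, 1, 1, 0); (0, 3, 0, 0, 0, 0); (0, 0, 0, 0, 1, 0))


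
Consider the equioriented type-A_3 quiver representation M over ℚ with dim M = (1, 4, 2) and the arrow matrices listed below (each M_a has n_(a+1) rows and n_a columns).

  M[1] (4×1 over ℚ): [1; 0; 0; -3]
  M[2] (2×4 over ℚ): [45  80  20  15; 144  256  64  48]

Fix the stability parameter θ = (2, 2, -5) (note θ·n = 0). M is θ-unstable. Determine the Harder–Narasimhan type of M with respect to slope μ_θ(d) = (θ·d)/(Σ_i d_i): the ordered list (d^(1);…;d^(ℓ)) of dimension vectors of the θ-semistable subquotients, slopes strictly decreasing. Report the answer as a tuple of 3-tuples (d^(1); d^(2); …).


Interval decomposition of M: I[1,2], I[2,2]^2, I[2,3], I[3,3].
HN type (ℓ=3): μ^(1)=2; μ^(2)=-3/2; μ^(3)=-5

((1, 3, 0); (0, 1, 1); (0, 0, 1))


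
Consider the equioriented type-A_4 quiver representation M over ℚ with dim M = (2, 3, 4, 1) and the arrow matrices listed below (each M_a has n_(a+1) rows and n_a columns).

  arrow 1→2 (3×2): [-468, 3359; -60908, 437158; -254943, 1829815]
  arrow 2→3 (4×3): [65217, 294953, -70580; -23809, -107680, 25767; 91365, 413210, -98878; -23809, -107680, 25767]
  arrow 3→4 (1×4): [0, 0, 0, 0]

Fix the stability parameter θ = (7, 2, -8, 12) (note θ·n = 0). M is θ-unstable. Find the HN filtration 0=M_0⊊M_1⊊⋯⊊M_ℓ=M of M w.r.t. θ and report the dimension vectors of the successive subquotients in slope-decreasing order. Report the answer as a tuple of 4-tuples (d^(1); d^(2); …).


Via rank(M_{q-1}∘⋯∘M_p): M ≅ I[1,3]^2, I[2,3], I[3,3], I[4,4].
μ_θ-semistable layers: μ^(1)=12; μ^(2)=1/3; μ^(3)=-3; μ^(4)=-8

((0, 0, 0, 1); (2, 2, 2, 0); (0, 1, 1, 0); (0, 0, 1, 0))


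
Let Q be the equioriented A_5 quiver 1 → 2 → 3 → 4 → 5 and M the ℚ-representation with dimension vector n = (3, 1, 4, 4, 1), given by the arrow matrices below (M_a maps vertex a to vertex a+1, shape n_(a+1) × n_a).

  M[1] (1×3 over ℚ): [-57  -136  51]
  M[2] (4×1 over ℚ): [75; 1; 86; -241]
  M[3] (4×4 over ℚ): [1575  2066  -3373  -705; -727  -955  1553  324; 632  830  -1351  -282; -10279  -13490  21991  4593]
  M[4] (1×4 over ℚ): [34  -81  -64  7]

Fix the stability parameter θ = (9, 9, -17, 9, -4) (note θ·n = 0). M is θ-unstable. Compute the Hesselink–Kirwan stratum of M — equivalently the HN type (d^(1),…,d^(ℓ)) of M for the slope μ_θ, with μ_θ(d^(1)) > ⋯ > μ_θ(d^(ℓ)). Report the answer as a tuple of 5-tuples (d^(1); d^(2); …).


Interval decomposition of M: I[1,1]^2, I[1,4], I[3,3], I[3,4], I[3,5], I[4,4].
HN type (ℓ=4): μ^(1)=9; μ^(2)=5/2; μ^(3)=1/3; μ^(4)=-17

((2, 0, 0, 3, 0); (0, 0, 0, 1, 1); (1, 1, 1, 0, 0); (0, 0, 3, 0, 0))


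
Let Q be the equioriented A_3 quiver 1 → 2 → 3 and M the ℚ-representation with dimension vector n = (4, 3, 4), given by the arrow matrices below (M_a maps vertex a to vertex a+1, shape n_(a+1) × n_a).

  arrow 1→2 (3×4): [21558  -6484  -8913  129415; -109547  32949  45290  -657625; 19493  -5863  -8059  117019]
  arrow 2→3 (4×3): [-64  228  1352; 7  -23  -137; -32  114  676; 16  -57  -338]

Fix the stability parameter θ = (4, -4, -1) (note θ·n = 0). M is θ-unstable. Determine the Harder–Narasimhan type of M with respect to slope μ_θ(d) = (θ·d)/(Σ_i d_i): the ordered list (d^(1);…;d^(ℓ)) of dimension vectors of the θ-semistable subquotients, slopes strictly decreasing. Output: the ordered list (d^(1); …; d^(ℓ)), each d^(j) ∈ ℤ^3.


Barcode: M ≅ I[1,1], I[1,2], I[1,3]^2, I[3,3]^2. HN layers by μ_θ (4 steps, strictly decreasing):
  μ^(1)=4; μ^(2)=0; μ^(3)=-1/3; μ^(4)=-1

((1, 0, 0); (1, 1, 0); (2, 2, 2); (0, 0, 2))


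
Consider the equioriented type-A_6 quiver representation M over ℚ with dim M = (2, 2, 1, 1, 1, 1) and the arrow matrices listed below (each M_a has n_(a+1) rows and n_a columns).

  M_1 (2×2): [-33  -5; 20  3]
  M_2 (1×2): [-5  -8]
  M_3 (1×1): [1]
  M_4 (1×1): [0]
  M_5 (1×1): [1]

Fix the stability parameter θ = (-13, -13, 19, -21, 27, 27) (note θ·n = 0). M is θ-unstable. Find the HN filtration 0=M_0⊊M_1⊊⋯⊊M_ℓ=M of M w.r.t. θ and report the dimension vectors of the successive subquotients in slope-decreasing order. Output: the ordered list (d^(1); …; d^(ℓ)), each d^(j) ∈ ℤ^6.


Barcode: M ≅ I[1,2], I[1,4], I[5,6]. HN layers by μ_θ (3 steps, strictly decreasing):
  μ^(1)=27; μ^(2)=-1; μ^(3)=-13

((0, 0, 0, 0, 1, 1); (0, 0, 1, 1, 0, 0); (2, 2, 0, 0, 0, 0))


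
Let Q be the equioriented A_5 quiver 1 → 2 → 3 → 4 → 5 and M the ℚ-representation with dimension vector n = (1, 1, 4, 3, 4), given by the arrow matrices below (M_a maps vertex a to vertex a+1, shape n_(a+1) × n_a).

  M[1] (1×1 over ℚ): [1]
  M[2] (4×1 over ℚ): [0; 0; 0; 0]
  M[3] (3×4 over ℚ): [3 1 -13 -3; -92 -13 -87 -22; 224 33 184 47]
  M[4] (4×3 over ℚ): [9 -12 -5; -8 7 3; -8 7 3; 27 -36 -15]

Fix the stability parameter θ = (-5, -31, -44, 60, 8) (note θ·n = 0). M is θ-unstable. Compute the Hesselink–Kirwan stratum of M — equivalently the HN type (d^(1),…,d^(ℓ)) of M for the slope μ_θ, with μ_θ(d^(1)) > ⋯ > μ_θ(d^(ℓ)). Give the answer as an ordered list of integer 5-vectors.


Interval decomposition of M: I[1,2], I[3,3], I[3,4], I[3,5]^2, I[5,5]^2.
HN type (ℓ=5): μ^(1)=60; μ^(2)=34; μ^(3)=8; μ^(4)=-18; μ^(5)=-44

((0, 0, 0, 1, 0); (0, 0, 0, 2, 2); (0, 0, 0, 0, 2); (1, 1, 0, 0, 0); (0, 0, 4, 0, 0))


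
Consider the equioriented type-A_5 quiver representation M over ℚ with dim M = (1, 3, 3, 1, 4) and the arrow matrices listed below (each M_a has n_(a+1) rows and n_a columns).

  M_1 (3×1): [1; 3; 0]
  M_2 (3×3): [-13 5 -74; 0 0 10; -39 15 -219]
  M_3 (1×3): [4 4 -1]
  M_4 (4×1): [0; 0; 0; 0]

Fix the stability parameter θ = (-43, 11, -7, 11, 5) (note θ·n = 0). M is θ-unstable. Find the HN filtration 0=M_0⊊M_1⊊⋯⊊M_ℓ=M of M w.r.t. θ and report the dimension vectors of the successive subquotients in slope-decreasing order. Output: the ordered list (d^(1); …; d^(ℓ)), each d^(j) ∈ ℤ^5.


Via rank(M_{q-1}∘⋯∘M_p): M ≅ I[1,4], I[2,2], I[2,3], I[3,3], I[5,5]^4.
μ_θ-semistable layers: μ^(1)=11; μ^(2)=5; μ^(3)=2; μ^(4)=-7; μ^(5)=-43

((0, 1, 0, 1, 0); (0, 0, 0, 0, 4); (0, 2, 2, 0, 0); (0, 0, 1, 0, 0); (1, 0, 0, 0, 0))


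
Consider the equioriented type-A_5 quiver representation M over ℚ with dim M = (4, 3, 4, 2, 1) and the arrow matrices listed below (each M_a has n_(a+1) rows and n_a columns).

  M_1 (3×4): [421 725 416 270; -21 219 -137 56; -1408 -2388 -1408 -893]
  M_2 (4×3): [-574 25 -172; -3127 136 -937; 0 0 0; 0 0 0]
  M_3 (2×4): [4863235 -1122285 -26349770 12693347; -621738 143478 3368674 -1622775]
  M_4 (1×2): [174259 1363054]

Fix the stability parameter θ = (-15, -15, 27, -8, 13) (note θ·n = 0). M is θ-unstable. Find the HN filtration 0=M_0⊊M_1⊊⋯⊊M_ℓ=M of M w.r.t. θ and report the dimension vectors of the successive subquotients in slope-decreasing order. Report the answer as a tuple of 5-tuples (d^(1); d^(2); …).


Via rank(M_{q-1}∘⋯∘M_p): M ≅ I[1,1], I[1,2], I[1,3], I[1,5], I[3,3], I[3,4].
μ_θ-semistable layers: μ^(1)=27; μ^(2)=13; μ^(3)=19/2; μ^(4)=-15

((0, 0, 2, 0, 0); (0, 0, 0, 0, 1); (0, 0, 2, 2, 0); (4, 3, 0, 0, 0))


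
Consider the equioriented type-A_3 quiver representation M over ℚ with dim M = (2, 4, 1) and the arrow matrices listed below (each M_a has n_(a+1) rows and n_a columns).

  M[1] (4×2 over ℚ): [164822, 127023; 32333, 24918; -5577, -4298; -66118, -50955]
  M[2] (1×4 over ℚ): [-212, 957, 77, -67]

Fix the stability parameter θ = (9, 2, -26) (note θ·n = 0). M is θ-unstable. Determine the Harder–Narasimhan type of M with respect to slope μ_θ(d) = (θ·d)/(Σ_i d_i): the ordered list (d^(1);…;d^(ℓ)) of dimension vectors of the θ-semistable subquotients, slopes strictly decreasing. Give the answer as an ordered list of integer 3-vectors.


Interval decomposition of M: I[1,2], I[1,3], I[2,2]^2.
HN type (ℓ=3): μ^(1)=11/2; μ^(2)=2; μ^(3)=-5

((1, 1, 0); (0, 2, 0); (1, 1, 1))


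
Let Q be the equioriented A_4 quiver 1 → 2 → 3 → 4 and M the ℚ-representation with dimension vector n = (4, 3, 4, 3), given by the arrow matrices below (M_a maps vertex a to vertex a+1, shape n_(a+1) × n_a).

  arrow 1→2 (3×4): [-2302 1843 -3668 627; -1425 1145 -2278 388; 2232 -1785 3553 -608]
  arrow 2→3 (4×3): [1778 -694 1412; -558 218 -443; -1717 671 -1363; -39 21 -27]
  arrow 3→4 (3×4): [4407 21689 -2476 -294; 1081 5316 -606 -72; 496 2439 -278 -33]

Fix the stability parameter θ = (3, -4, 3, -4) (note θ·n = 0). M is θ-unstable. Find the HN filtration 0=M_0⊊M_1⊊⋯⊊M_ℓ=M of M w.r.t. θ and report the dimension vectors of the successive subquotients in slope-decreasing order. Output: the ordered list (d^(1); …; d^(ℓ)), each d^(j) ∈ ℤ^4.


Interval decomposition of M: I[1,1], I[1,2], I[1,4]^2, I[3,3], I[3,4].
HN type (ℓ=2): μ^(1)=3; μ^(2)=-1/2

((1, 0, 1, 0); (3, 3, 3, 3))


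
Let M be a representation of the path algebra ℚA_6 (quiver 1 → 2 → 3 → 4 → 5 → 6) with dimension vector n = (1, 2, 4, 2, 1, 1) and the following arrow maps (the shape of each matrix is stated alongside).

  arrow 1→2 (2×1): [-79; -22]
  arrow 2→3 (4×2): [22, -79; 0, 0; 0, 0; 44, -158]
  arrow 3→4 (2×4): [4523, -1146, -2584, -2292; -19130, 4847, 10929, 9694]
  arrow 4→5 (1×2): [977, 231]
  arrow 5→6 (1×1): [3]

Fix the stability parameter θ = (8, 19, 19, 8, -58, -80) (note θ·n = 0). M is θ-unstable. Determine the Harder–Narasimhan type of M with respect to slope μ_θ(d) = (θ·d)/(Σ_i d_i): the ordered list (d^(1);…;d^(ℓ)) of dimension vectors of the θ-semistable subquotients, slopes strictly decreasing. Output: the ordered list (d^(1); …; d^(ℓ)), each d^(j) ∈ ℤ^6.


Barcode: M ≅ I[1,2], I[2,6], I[3,3]^2, I[3,4]. HN layers by μ_θ (4 steps, strictly decreasing):
  μ^(1)=19; μ^(2)=27/2; μ^(3)=8; μ^(4)=-92/5

((0, 1, 2, 0, 0, 0); (0, 0, 1, 1, 0, 0); (1, 0, 0, 0, 0, 0); (0, 1, 1, 1, 1, 1))


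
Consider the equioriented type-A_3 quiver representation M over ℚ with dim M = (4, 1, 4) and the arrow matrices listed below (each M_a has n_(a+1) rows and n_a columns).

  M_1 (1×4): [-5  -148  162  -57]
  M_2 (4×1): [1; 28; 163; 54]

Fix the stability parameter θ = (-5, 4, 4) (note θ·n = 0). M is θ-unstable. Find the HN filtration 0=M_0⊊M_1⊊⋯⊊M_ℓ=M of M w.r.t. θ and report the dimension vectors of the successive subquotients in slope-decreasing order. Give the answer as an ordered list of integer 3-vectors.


Barcode: M ≅ I[1,1]^3, I[1,3], I[3,3]^3. HN layers by μ_θ (2 steps, strictly decreasing):
  μ^(1)=4; μ^(2)=-5

((0, 1, 4); (4, 0, 0))


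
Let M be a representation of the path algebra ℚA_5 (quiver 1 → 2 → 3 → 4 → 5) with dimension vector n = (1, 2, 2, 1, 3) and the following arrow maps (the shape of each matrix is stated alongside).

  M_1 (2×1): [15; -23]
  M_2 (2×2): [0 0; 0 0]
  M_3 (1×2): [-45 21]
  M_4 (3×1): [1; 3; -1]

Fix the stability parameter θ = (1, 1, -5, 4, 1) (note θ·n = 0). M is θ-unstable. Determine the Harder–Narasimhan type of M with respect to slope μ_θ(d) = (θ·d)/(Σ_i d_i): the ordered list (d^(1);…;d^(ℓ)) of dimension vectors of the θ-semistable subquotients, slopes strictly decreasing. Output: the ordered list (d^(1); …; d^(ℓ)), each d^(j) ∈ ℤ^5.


Via rank(M_{q-1}∘⋯∘M_p): M ≅ I[1,2], I[2,2], I[3,3], I[3,5], I[5,5]^2.
μ_θ-semistable layers: μ^(1)=5/2; μ^(2)=1; μ^(3)=-5

((0, 0, 0, 1, 1); (1, 2, 0, 0, 2); (0, 0, 2, 0, 0))


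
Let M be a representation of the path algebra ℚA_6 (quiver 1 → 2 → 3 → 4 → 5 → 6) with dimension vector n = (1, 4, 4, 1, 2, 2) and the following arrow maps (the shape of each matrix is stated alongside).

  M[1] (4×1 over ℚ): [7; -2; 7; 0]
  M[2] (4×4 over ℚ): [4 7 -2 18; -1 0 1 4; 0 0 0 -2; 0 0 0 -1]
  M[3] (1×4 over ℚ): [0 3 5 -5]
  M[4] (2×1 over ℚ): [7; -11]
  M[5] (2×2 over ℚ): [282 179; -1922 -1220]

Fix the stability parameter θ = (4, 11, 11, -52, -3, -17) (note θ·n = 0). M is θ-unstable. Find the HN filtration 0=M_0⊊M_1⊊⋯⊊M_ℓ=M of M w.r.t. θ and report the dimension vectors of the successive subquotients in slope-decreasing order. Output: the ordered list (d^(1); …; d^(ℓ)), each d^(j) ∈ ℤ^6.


Barcode: M ≅ I[1,2], I[2,3]^2, I[2,6], I[3,3], I[5,6]. HN layers by μ_θ (3 steps, strictly decreasing):
  μ^(1)=11; μ^(2)=4; μ^(3)=-10

((0, 3, 3, 0, 0, 0); (1, 0, 0, 0, 0, 0); (0, 1, 1, 1, 2, 2))


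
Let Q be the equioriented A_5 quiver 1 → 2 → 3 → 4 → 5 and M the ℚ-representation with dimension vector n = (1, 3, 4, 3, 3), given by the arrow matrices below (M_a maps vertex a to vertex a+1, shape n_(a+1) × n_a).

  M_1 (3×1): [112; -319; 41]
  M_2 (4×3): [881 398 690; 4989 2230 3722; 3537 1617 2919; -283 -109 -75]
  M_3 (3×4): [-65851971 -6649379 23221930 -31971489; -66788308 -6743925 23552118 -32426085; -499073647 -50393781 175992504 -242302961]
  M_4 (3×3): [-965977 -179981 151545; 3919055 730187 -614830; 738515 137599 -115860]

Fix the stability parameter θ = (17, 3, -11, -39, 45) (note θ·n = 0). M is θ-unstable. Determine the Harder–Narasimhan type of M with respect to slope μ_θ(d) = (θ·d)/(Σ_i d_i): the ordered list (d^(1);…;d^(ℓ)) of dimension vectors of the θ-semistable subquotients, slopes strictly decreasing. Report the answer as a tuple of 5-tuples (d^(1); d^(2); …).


Via rank(M_{q-1}∘⋯∘M_p): M ≅ I[1,2], I[2,5]^2, I[3,3], I[3,4], I[5,5].
μ_θ-semistable layers: μ^(1)=45; μ^(2)=10; μ^(3)=-11; μ^(4)=-47/3; μ^(5)=-25

((0, 0, 0, 0, 3); (1, 1, 0, 0, 0); (0, 0, 1, 0, 0); (0, 2, 2, 2, 0); (0, 0, 1, 1, 0))


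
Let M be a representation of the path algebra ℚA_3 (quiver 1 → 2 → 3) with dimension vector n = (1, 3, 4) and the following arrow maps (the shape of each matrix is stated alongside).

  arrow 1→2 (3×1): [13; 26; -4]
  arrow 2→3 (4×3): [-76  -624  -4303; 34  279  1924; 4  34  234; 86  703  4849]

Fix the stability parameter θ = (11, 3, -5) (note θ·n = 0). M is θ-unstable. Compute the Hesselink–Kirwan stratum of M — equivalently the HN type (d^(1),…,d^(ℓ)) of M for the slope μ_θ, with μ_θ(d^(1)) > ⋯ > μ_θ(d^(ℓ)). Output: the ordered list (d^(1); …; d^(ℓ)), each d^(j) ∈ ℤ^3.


Barcode: M ≅ I[1,2], I[2,3]^2, I[3,3]^2. HN layers by μ_θ (3 steps, strictly decreasing):
  μ^(1)=7; μ^(2)=-1; μ^(3)=-5

((1, 1, 0); (0, 2, 2); (0, 0, 2))


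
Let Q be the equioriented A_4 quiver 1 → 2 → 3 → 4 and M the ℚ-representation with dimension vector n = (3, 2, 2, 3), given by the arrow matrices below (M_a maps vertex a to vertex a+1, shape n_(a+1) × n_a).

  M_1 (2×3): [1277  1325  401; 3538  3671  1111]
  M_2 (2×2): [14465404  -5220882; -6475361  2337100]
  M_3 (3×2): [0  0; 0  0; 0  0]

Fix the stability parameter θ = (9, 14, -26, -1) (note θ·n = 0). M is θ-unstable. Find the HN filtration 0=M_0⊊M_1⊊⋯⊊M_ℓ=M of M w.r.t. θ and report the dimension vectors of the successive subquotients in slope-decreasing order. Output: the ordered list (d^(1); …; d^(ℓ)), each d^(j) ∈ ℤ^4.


Barcode: M ≅ I[1,1], I[1,3]^2, I[4,4]^3. HN layers by μ_θ (2 steps, strictly decreasing):
  μ^(1)=9; μ^(2)=-1

((1, 0, 0, 0); (2, 2, 2, 3))


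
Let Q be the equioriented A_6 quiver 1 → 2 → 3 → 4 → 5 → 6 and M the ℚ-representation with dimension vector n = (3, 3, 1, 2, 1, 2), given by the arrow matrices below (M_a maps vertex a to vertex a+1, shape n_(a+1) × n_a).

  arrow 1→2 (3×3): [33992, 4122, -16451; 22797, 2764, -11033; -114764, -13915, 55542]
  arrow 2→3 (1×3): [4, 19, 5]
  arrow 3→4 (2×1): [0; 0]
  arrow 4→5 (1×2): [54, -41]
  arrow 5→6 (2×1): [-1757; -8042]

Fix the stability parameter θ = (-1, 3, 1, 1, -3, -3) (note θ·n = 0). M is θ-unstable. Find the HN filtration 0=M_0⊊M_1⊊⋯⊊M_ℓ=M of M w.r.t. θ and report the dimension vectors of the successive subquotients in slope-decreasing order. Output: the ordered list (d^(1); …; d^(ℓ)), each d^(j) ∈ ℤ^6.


Via rank(M_{q-1}∘⋯∘M_p): M ≅ I[1,2]^2, I[1,3], I[4,4], I[4,6], I[6,6].
μ_θ-semistable layers: μ^(1)=3; μ^(2)=2; μ^(3)=1; μ^(4)=-1; μ^(5)=-5/3; μ^(6)=-3

((0, 2, 0, 0, 0, 0); (0, 1, 1, 0, 0, 0); (0, 0, 0, 1, 0, 0); (3, 0, 0, 0, 0, 0); (0, 0, 0, 1, 1, 1); (0, 0, 0, 0, 0, 1))


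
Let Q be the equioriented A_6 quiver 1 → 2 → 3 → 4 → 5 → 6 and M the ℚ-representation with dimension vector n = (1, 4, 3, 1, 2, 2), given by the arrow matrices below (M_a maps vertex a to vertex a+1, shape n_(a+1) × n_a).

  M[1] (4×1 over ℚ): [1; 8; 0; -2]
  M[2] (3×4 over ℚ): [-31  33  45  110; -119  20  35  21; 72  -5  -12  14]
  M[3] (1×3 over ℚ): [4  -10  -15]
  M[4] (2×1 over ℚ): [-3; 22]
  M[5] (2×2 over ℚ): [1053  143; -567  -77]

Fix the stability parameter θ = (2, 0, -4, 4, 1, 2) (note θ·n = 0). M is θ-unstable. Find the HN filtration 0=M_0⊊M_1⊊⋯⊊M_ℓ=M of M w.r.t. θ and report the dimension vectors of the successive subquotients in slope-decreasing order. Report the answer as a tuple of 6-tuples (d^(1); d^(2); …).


Via rank(M_{q-1}∘⋯∘M_p): M ≅ I[1,6], I[2,2], I[2,3]^2, I[5,5], I[6,6].
μ_θ-semistable layers: μ^(1)=7/3; μ^(2)=2; μ^(3)=1; μ^(4)=0; μ^(5)=-2/3; μ^(6)=-2

((0, 0, 0, 1, 1, 1); (0, 0, 0, 0, 0, 1); (0, 0, 0, 0, 1, 0); (0, 1, 0, 0, 0, 0); (1, 1, 1, 0, 0, 0); (0, 2, 2, 0, 0, 0))


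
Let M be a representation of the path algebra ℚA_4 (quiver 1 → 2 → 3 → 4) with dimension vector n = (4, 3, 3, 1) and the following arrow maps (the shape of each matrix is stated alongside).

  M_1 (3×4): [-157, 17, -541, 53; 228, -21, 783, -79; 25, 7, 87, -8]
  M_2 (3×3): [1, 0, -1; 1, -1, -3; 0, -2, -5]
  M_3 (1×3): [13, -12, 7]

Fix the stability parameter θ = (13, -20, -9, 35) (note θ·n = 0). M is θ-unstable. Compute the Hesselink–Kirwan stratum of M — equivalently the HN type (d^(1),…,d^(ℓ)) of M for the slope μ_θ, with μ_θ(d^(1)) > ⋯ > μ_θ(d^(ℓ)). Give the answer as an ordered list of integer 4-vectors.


Barcode: M ≅ I[1,1], I[1,3]^2, I[1,4]. HN layers by μ_θ (3 steps, strictly decreasing):
  μ^(1)=35; μ^(2)=13; μ^(3)=-16/3

((0, 0, 0, 1); (1, 0, 0, 0); (3, 3, 3, 0))


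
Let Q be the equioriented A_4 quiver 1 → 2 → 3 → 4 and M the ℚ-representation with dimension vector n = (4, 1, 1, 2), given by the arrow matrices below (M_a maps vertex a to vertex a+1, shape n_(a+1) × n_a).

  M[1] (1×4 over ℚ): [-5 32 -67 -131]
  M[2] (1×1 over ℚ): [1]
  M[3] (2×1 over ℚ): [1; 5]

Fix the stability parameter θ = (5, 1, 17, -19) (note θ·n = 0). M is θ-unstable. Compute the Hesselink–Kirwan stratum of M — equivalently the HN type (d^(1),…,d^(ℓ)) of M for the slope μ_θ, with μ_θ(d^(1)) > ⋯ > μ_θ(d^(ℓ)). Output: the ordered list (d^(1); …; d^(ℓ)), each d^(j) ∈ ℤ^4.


Barcode: M ≅ I[1,1]^3, I[1,4], I[4,4]. HN layers by μ_θ (3 steps, strictly decreasing):
  μ^(1)=5; μ^(2)=1; μ^(3)=-19

((3, 0, 0, 0); (1, 1, 1, 1); (0, 0, 0, 1))


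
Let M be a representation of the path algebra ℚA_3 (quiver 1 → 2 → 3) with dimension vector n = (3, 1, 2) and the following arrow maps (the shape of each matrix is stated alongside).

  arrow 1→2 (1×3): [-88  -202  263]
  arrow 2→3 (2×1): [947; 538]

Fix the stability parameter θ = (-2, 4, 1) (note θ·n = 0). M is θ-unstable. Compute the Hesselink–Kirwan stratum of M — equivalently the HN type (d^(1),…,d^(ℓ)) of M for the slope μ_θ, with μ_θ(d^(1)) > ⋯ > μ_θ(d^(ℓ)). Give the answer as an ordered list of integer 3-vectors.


Interval decomposition of M: I[1,1]^2, I[1,3], I[3,3].
HN type (ℓ=3): μ^(1)=5/2; μ^(2)=1; μ^(3)=-2

((0, 1, 1); (0, 0, 1); (3, 0, 0))


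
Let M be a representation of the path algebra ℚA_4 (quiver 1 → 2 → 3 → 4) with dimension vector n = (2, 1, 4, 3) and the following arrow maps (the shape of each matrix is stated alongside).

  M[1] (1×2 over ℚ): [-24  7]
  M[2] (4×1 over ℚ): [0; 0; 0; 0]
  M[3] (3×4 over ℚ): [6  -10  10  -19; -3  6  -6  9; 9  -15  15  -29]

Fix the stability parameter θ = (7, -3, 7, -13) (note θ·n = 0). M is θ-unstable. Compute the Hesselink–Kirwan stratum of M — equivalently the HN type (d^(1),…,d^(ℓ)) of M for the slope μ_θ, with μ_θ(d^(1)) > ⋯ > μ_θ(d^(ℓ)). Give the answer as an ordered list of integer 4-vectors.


Via rank(M_{q-1}∘⋯∘M_p): M ≅ I[1,1], I[1,2], I[3,3], I[3,4]^3.
μ_θ-semistable layers: μ^(1)=7; μ^(2)=2; μ^(3)=-3

((1, 0, 1, 0); (1, 1, 0, 0); (0, 0, 3, 3))


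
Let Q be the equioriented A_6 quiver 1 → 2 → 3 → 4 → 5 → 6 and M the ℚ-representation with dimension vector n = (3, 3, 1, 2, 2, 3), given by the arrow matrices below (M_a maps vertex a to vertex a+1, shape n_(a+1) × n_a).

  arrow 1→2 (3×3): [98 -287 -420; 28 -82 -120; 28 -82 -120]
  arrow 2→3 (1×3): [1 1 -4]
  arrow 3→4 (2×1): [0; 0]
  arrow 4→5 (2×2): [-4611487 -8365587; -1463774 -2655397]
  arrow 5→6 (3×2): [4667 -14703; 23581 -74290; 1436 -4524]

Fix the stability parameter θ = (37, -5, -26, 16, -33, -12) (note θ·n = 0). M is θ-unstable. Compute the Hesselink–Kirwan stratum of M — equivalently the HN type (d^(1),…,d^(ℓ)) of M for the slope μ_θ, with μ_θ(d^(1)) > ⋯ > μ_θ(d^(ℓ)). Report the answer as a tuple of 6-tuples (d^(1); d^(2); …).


Barcode: M ≅ I[1,1]^2, I[1,3], I[2,2]^2, I[4,6]^2, I[6,6]. HN layers by μ_θ (5 steps, strictly decreasing):
  μ^(1)=37; μ^(2)=2; μ^(3)=-5; μ^(4)=-29/3; μ^(5)=-12

((2, 0, 0, 0, 0, 0); (1, 1, 1, 0, 0, 0); (0, 2, 0, 0, 0, 0); (0, 0, 0, 2, 2, 2); (0, 0, 0, 0, 0, 1))


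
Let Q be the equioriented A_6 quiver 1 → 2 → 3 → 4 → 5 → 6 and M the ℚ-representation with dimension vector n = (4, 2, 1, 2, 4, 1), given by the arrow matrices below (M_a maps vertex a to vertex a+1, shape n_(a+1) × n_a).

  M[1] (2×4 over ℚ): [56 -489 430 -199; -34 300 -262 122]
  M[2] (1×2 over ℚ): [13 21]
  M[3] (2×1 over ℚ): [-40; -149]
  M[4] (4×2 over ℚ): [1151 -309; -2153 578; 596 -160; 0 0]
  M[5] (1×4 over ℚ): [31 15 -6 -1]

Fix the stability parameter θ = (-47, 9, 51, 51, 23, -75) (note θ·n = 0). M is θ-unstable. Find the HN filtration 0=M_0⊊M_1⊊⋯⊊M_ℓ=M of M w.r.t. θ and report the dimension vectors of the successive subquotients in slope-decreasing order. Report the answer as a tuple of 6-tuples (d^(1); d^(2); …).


Interval decomposition of M: I[1,1]^2, I[1,2], I[1,6], I[4,5], I[5,5]^2.
HN type (ℓ=5): μ^(1)=37; μ^(2)=23; μ^(3)=25/2; μ^(4)=9; μ^(5)=-47

((0, 0, 0, 1, 1, 0); (0, 0, 0, 0, 2, 0); (0, 0, 1, 1, 1, 1); (0, 2, 0, 0, 0, 0); (4, 0, 0, 0, 0, 0))


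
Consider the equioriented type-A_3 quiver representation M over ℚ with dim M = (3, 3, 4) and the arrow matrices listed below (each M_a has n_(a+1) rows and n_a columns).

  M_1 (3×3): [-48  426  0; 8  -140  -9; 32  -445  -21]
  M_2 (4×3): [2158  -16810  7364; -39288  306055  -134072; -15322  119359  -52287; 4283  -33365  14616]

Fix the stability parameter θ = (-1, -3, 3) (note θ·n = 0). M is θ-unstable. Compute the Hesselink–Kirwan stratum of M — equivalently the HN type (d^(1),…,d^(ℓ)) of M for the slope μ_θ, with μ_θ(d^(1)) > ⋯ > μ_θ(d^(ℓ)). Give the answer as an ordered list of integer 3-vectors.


Barcode: M ≅ I[1,1], I[1,3]^2, I[2,3], I[3,3]. HN layers by μ_θ (4 steps, strictly decreasing):
  μ^(1)=3; μ^(2)=-1; μ^(3)=-2; μ^(4)=-3

((0, 0, 4); (1, 0, 0); (2, 2, 0); (0, 1, 0))


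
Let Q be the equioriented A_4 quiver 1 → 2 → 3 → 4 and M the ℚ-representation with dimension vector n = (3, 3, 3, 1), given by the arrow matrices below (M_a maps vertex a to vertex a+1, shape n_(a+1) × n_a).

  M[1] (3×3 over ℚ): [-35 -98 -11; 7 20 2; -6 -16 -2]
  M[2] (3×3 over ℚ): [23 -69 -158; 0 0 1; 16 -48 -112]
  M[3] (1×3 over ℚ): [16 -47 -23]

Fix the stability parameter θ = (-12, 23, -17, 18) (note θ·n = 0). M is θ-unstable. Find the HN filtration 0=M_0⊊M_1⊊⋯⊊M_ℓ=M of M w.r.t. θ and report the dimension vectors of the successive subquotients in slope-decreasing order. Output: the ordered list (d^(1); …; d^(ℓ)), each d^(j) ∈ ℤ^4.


Barcode: M ≅ I[1,2], I[1,3], I[1,4], I[3,3]. HN layers by μ_θ (5 steps, strictly decreasing):
  μ^(1)=23; μ^(2)=18; μ^(3)=3; μ^(4)=-12; μ^(5)=-17

((0, 1, 0, 0); (0, 0, 0, 1); (0, 2, 2, 0); (3, 0, 0, 0); (0, 0, 1, 0))


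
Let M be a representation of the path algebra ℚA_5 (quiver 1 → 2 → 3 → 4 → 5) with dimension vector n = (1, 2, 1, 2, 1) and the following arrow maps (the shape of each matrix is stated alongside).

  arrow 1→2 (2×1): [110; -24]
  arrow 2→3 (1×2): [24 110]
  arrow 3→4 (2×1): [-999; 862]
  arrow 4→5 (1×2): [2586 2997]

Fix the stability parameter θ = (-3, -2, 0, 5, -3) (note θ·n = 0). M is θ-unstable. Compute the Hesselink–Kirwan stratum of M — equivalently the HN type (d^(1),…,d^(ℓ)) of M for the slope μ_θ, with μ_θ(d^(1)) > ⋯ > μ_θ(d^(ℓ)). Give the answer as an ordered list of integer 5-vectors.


Via rank(M_{q-1}∘⋯∘M_p): M ≅ I[1,2], I[2,4], I[4,5].
μ_θ-semistable layers: μ^(1)=5; μ^(2)=1; μ^(3)=0; μ^(4)=-2; μ^(5)=-3

((0, 0, 0, 1, 0); (0, 0, 0, 1, 1); (0, 0, 1, 0, 0); (0, 2, 0, 0, 0); (1, 0, 0, 0, 0))
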